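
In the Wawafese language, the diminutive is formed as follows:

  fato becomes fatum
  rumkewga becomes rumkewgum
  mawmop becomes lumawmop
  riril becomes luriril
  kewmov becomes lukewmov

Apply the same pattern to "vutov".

fato and mawmop both have last vowel 'o' yet inflect differently (fatum, lumawmop), so the last vowel is not what conditions the rule; whether the stem ends in a vowel or a consonant is.
"vutov" ends in a consonant. The stems ending in a consonant (mawmop → lumawmop, riril → luriril, kewmov → lukewmov) add the prefix lu-.
The other pattern: stems ending in a vowel drop the final letter and add -um.
So vutov → luvutov.

luvutov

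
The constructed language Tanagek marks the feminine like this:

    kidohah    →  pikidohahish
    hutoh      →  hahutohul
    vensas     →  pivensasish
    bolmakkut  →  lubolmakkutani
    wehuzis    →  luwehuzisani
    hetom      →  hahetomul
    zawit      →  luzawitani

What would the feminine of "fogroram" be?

pifogroramish

hutoh and kidohah both end in -h yet inflect differently (hahutohul, pikidohahish), so the final letter is not what conditions the rule; the last vowel is.
"fogroram" has last vowel 'a'. The stems whose last vowel is 'a' (vensas → pivensasish, kidohah → pikidohahish) add pi- … -ish around the stem.
The other patterns: stems whose last vowel is 'o' add ha- … -ul around the stem; stems whose last vowel is 'i' or 'u' add lu- … -ani around the stem.
So fogroram → pifogroramish.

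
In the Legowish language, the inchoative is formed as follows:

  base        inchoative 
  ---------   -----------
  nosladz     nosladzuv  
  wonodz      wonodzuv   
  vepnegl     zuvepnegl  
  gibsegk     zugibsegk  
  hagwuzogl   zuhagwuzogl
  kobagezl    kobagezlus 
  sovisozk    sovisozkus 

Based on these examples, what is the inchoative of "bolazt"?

vepnegl and kobagezl both end in -l yet inflect differently (zuvepnegl, kobagezlus), so the final letter is not what conditions the rule; the second-to-last letter is.
"bolazt" has second-to-last letter 'z'. The stems whose second-to-last letter is 'z' (kobagezl → kobagezlus, sovisozk → sovisozkus) add -us.
So bolazt → bolaztus.

bolaztus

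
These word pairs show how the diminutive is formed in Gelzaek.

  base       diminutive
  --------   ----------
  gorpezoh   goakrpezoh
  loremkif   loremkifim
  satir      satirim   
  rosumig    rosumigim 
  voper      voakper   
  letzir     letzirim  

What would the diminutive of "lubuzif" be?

lubuzifim

letzir and voper both end in -r yet inflect differently (letzirim, voakper), so the final letter is not what conditions the rule; the last vowel is.
"lubuzif" has last vowel 'i'. The stems whose last vowel is 'i' (letzir → letzirim, loremkif → loremkifim, rosumig → rosumigim) add -im.
The other pattern: stems whose last vowel is 'e' or 'o' insert -ak- after the first vowel.
So lubuzif → lubuzifim.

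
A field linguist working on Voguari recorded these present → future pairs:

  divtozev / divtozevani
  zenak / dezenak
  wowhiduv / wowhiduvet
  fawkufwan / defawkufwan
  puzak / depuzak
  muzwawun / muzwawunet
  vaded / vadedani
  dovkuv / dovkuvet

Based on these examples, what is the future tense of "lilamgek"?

lilamgekani

"lilamgek" has last vowel 'e'. The stems whose last vowel is 'e' (divtozev → divtozevani, vaded → vadedani) add -ani.
So lilamgek → lilamgekani.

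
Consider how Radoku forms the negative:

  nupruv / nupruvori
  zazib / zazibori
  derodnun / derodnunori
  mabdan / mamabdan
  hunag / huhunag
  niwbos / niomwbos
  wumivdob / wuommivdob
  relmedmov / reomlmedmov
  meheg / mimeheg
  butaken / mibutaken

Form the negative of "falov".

faomlov

"falov" has last vowel 'o'. The stems whose last vowel is 'o' (niwbos → niomwbos, wumivdob → wuommivdob, relmedmov → reomlmedmov) insert -om- after the first vowel.
The other patterns: stems whose last vowel is 'i' or 'u' add -ori; stems whose last vowel is 'a' repeat the first consonant+vowel as a prefix; stems whose last vowel is 'e' add the prefix mi-.
So falov → faomlov.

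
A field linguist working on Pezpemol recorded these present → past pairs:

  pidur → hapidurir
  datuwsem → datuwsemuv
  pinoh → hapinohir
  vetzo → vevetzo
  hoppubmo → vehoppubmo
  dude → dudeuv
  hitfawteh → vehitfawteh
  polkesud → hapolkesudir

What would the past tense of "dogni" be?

dogniuv

pinoh and hitfawteh both end in -h yet inflect differently (hapinohir, vehitfawteh), so the final letter is not what conditions the rule; the first letter is.
"dogni" begins with d-. The stems beginning with d- (dude → dudeuv, datuwsem → datuwsemuv) add -uv.
The other patterns: stems beginning with p- add ha- … -ir around the stem; stems beginning with h- or v- add the prefix ve-.
So dogni → dogniuv.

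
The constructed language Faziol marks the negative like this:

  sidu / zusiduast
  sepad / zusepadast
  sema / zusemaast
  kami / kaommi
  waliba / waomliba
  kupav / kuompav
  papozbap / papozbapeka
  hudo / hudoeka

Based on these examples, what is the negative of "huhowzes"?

sema and waliba both end in -a yet inflect differently (zusemaast, waomliba), so the final letter is not what conditions the rule; the first letter is.
"huhowzes" begins with h-. The one such stem in the data (hudo → hudoeka) adds -eka, so the same rule applies.
The other patterns: stems beginning with s- add zu- … -ast around the stem; stems beginning with k- or w- insert -om- after the first vowel.
So huhowzes → huhowzeseka.

huhowzeseka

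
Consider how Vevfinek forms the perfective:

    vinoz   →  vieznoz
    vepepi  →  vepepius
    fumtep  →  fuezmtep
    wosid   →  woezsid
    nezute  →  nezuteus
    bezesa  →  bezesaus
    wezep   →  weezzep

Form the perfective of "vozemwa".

wosid and vepepi both have last vowel 'i' yet inflect differently (woezsid, vepepius), so the last vowel is not what conditions the rule; whether the stem ends in a vowel or a consonant is.
"vozemwa" ends in a vowel. The stems ending in a vowel (bezesa → bezesaus, vepepi → vepepius, nezute → nezuteus) add -us.
The other pattern: stems ending in a consonant insert -ez- after the first vowel.
So vozemwa → vozemwaus.

vozemwaus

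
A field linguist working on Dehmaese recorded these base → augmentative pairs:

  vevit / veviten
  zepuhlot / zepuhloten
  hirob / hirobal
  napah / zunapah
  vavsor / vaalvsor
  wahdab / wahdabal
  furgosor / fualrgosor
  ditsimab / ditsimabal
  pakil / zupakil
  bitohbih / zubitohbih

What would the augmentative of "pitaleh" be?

zupitaleh

wahdab and napah both have last vowel 'a' yet inflect differently (wahdabal, zunapah), so the last vowel is not what conditions the rule; the final letter is.
"pitaleh" ends in -h. The stems ending in -h (napah → zunapah, bitohbih → zubitohbih) add the prefix zu-.
The other patterns: stems ending in -b add -al; stems ending in -t add -en; stems ending in -r insert -al- after the first vowel.
So pitaleh → zupitaleh.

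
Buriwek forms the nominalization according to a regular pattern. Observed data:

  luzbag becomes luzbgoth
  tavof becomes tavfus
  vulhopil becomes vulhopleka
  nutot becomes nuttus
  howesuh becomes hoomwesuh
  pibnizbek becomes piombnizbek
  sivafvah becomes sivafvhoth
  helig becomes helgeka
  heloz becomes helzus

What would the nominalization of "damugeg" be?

sivafvah and howesuh both end in -h yet inflect differently (sivafvhoth, hoomwesuh), so the final letter is not what conditions the rule; the last vowel is.
"damugeg" has last vowel 'e'. The one such stem in the data (pibnizbek → piombnizbek) inserts -om- after the first vowel (as does howesuh), so the same rule applies.
So damugeg → daommugeg.

daommugeg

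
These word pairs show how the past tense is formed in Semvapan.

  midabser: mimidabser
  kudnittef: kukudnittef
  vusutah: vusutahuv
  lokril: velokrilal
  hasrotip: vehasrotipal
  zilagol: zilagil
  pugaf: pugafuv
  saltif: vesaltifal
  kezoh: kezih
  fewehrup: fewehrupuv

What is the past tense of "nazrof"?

nazrif

"nazrof" has last vowel 'o'. The stems whose last vowel is 'o' (kezoh → kezih, zilagol → zilagil) change the last vowel to 'i'.
The other patterns: stems whose last vowel is 'i' add ve- … -al around the stem; stems whose last vowel is 'e' repeat the first consonant+vowel as a prefix; stems whose last vowel is 'a' or 'u' add -uv.
So nazrof → nazrif.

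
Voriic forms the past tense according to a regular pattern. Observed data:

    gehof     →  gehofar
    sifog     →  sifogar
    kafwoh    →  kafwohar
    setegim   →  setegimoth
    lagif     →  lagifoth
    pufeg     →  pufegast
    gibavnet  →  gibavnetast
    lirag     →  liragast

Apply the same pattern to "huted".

gehof and lagif both end in -f yet inflect differently (gehofar, lagifoth), so the final letter is not what conditions the rule; the last vowel is.
"huted" has last vowel 'e'. The stems whose last vowel is 'e' (pufeg → pufegast, gibavnet → gibavnetast) add -ast.
The other patterns: stems whose last vowel is 'o' add -ar; stems whose last vowel is 'i' add -oth.
So huted → hutedast.

hutedast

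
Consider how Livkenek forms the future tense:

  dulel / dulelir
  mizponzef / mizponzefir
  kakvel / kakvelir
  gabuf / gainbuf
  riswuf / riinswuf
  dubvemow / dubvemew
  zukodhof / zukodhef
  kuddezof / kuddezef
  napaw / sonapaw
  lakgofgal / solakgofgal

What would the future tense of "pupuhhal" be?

mizponzef and gabuf both end in -f yet inflect differently (mizponzefir, gainbuf), so the final letter is not what conditions the rule; the last vowel is.
"pupuhhal" has last vowel 'a'. The stems whose last vowel is 'a' (napaw → sonapaw, lakgofgal → solakgofgal) add the prefix so-.
The other patterns: stems whose last vowel is 'e' add -ir; stems whose last vowel is 'u' insert -in- after the first vowel; stems whose last vowel is 'o' change the last vowel to 'e'.
So pupuhhal → sopupuhhal.

sopupuhhal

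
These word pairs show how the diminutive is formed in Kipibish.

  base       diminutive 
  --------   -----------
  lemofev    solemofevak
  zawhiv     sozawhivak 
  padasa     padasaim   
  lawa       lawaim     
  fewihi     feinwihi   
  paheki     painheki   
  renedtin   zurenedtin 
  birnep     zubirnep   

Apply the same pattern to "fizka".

zawhiv and fewihi both have last vowel 'i' yet inflect differently (sozawhivak, feinwihi), so the last vowel is not what conditions the rule; the final letter is.
"fizka" ends in -a. The stems ending in -a (padasa → padasaim, lawa → lawaim) add -im.
The other patterns: stems ending in -v add so- … -ak around the stem; stems ending in -i insert -in- after the first vowel; stems ending in -n or -p add the prefix zu-.
So fizka → fizkaim.

fizkaim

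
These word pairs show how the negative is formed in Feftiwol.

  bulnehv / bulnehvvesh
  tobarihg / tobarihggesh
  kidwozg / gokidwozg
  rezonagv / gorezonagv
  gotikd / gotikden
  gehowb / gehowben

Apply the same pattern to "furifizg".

gofurifizg

tobarihg and kidwozg both end in -g yet inflect differently (tobarihggesh, gokidwozg), so the final letter is not what conditions the rule; the second-to-last letter is.
"furifizg" has second-to-last letter 'z'. The one such stem in the data (kidwozg → gokidwozg) adds the prefix go-, so the same rule applies.
So furifizg → gofurifizg.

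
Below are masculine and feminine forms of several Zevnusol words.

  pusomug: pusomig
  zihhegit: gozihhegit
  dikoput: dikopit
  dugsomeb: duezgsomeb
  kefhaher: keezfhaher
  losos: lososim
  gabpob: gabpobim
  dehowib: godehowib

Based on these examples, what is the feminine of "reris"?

dugsomeb and gabpob both end in -b yet inflect differently (duezgsomeb, gabpobim), so the final letter is not what conditions the rule; the last vowel is.
"reris" has last vowel 'i'. The stems whose last vowel is 'i' (zihhegit → gozihhegit, dehowib → godehowib) add the prefix go-.
So reris → goreris.

goreris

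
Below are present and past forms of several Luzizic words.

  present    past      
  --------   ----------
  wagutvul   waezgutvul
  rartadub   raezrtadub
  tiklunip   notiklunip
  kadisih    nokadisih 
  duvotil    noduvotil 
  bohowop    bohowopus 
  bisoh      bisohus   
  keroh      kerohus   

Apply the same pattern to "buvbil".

wagutvul and duvotil both end in -l yet inflect differently (waezgutvul, noduvotil), so the final letter is not what conditions the rule; the last vowel is.
"buvbil" has last vowel 'i'. The stems whose last vowel is 'i' (tiklunip → notiklunip, kadisih → nokadisih, duvotil → noduvotil) add the prefix no-.
So buvbil → nobuvbil.

nobuvbil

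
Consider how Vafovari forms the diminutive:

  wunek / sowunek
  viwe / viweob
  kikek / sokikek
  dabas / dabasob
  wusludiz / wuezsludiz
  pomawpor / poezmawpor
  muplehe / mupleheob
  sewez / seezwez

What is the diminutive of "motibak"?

wunek and sewez both have last vowel 'e' yet inflect differently (sowunek, seezwez), so the last vowel is not what conditions the rule; the final letter is.
"motibak" ends in -k. The stems ending in -k (wunek → sowunek, kikek → sokikek) add the prefix so-.
So motibak → somotibak.

somotibak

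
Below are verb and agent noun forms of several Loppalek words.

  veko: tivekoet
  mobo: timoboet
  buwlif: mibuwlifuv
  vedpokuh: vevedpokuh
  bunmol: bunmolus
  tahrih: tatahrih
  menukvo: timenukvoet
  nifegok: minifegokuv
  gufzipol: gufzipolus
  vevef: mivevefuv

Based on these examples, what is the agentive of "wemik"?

miwemikuv

mobo and bunmol both have last vowel 'o' yet inflect differently (timoboet, bunmolus), so the last vowel is not what conditions the rule; the final letter is.
"wemik" ends in -k. The one such stem in the data (nifegok → minifegokuv) adds mi- … -uv around the stem, so the same rule applies.
The other patterns: stems ending in -o add ti- … -et around the stem; stems ending in -l add -us; stems ending in -h repeat the first consonant+vowel as a prefix.
So wemik → miwemikuv.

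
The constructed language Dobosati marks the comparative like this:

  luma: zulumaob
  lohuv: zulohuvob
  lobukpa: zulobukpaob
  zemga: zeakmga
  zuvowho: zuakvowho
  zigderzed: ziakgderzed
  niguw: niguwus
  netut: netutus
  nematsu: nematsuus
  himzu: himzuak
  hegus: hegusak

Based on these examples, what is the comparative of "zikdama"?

"zikdama" begins with z-. The stems beginning with z- (zemga → zeakmga, zuvowho → zuakvowho, zigderzed → ziakgderzed) insert -ak- after the first vowel.
The other patterns: stems beginning with l- add zu- … -ob around the stem; stems beginning with n- add -us; stems beginning with h- add -ak.
So zikdama → ziakkdama.

ziakkdama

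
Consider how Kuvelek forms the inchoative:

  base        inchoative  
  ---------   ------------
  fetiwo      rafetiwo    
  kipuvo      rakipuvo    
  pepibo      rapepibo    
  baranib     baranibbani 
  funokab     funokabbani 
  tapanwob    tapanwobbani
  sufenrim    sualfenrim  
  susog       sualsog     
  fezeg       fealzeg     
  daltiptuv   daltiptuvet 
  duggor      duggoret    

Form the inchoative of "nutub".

"nutub" ends in -b. The stems ending in -b (baranib → baranibbani, funokab → funokabbani, tapanwob → tapanwobbani) double the final consonant and add -ani.
So nutub → nutubbani.

nutubbani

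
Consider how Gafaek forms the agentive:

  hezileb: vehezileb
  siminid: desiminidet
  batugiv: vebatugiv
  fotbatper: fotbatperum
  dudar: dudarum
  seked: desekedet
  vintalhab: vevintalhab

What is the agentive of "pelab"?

"pelab" ends in -b. The stems ending in -b (vintalhab → vevintalhab, hezileb → vehezileb) add the prefix ve-.
The other patterns: stems ending in -d add de- … -et around the stem; stems ending in -r add -um.
So pelab → vepelab.

vepelab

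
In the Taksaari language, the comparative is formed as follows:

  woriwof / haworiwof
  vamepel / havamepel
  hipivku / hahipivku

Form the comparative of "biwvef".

habiwvef

Every pair shown (woriwof → haworiwof, vamepel → havamepel, hipivku → hahipivku) follows the same rule: add the prefix ha-.
So biwvef → habiwvef.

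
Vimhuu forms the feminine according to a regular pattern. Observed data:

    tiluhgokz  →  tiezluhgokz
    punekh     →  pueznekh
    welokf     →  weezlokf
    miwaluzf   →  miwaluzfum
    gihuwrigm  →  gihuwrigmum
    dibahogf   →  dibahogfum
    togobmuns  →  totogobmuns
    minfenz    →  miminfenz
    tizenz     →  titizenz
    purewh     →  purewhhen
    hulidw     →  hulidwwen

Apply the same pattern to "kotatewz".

"kotatewz" has second-to-last letter 'w'. The one such stem in the data (purewh → purewhhen) doubles the final consonant and adds -en (as does hulidw), so the same rule applies.
The other patterns: stems whose second-to-last letter is 'k' insert -ez- after the first vowel; stems whose second-to-last letter is 'g' or 'z' add -um; stems whose second-to-last letter is 'n' repeat the first consonant+vowel as a prefix.
So kotatewz → kotatewzzen.

kotatewzzen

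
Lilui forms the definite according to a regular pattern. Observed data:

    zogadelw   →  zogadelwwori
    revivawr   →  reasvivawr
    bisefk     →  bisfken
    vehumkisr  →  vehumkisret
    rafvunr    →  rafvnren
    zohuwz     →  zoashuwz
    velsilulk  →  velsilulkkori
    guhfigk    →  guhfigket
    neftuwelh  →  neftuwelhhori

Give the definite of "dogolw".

velsilulk and guhfigk both end in -k yet inflect differently (velsilulkkori, guhfigket), so the final letter is not what conditions the rule; the second-to-last letter is.
"dogolw" has second-to-last letter 'l'. The stems whose second-to-last letter is 'l' (zogadelw → zogadelwwori, neftuwelh → neftuwelhhori, velsilulk → velsilulkkori) double the final consonant and add -ori.
The other patterns: stems whose second-to-last letter is 'w' insert -as- after the first vowel; stems whose second-to-last letter is 'g' or 's' add -et; stems whose second-to-last letter is 'f' or 'n' delete the last vowel and add -en.
So dogolw → dogolwwori.

dogolwwori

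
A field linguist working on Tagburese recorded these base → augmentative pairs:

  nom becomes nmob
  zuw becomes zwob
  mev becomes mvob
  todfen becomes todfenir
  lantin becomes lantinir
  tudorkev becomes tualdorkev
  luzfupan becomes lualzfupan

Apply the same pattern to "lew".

lwob

mev and tudorkev both end in -v yet inflect differently (mvob, tualdorkev), so the final letter is not what conditions the rule; the number of vowels is.
"lew" has 1 vowel. The stems with 1 vowel (nom → nmob, zuw → zwob, mev → mvob) delete the last vowel and add -ob.
The other patterns: stems with 2 vowels add -ir; stems with 3 vowels insert -al- after the first vowel.
So lew → lwob.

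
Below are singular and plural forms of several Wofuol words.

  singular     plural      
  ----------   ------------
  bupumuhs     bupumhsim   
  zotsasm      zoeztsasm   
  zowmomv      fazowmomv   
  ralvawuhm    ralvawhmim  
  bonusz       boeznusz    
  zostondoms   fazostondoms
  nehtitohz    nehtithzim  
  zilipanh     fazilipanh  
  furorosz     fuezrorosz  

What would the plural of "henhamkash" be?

nehtitohz and bonusz both end in -z yet inflect differently (nehtithzim, boeznusz), so the final letter is not what conditions the rule; the second-to-last letter is.
"henhamkash" has second-to-last letter 's'. The stems whose second-to-last letter is 's' (bonusz → boeznusz, zotsasm → zoeztsasm, furorosz → fuezrorosz) insert -ez- after the first vowel.
The other patterns: stems whose second-to-last letter is 'h' delete the last vowel and add -im; stems whose second-to-last letter is 'm' or 'n' add the prefix fa-.
So henhamkash → heeznhamkash.

heeznhamkash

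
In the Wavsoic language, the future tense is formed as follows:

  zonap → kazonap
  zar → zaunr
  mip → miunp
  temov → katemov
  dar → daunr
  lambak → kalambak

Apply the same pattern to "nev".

neunv

"nev" has 1 vowel. The stems with 1 vowel (dar → daunr, zar → zaunr, mip → miunp) insert -un- after the first vowel.
The other pattern: stems with 2 vowels add the prefix ka-.
So nev → neunv.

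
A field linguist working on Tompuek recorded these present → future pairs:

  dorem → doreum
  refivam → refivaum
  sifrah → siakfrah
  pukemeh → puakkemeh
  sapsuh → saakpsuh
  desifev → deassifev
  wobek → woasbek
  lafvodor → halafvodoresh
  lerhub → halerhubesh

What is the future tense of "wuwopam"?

"wuwopam" ends in -m. The stems ending in -m (dorem → doreum, refivam → refivaum) drop the final letter and add -um.
The other patterns: stems ending in -h insert -ak- after the first vowel; stems ending in -k or -v insert -as- after the first vowel; stems ending in -b or -r add ha- … -esh around the stem.
So wuwopam → wuwopaum.

wuwopaum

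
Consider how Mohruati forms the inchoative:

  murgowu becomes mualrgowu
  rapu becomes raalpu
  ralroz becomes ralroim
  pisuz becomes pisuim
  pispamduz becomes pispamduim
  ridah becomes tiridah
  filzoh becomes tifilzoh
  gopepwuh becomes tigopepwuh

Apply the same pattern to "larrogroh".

tilarrogroh

murgowu and pisuz both have last vowel 'u' yet inflect differently (mualrgowu, pisuim), so the last vowel is not what conditions the rule; the final letter is.
"larrogroh" ends in -h. The stems ending in -h (ridah → tiridah, filzoh → tifilzoh, gopepwuh → tigopepwuh) add the prefix ti-.
The other patterns: stems ending in -u insert -al- after the first vowel; stems ending in -z drop the final letter and add -im.
So larrogroh → tilarrogroh.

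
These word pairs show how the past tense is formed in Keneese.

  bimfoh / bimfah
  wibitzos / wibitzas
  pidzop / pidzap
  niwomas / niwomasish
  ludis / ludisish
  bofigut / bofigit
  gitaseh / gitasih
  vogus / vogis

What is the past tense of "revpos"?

wibitzos and niwomas both end in -s yet inflect differently (wibitzas, niwomasish), so the final letter is not what conditions the rule; the last vowel is.
"revpos" has last vowel 'o'. The stems whose last vowel is 'o' (bimfoh → bimfah, wibitzos → wibitzas, pidzop → pidzap) change the last vowel to 'a'.
The other patterns: stems whose last vowel is 'a' or 'i' add -ish; stems whose last vowel is 'e' or 'u' change the last vowel to 'i'.
So revpos → revpas.

revpas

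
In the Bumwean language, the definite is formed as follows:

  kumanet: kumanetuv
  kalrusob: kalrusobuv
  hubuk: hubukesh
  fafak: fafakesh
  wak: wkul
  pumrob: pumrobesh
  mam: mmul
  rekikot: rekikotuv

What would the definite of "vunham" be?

wak and hubuk both end in -k yet inflect differently (wkul, hubukesh), so the final letter is not what conditions the rule; the number of vowels is.
"vunham" has 2 vowels. The stems with 2 vowels (pumrob → pumrobesh, hubuk → hubukesh, fafak → fafakesh) add -esh.
So vunham → vunhamesh.

vunhamesh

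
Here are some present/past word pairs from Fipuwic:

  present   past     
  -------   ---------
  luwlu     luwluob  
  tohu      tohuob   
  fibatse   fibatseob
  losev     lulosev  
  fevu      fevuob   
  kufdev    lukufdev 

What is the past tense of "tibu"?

fibatse and losev both have last vowel 'e' yet inflect differently (fibatseob, lulosev), so the last vowel is not what conditions the rule; whether the stem ends in a vowel or a consonant is.
"tibu" ends in a vowel. The stems ending in a vowel (fibatse → fibatseob, fevu → fevuob, luwlu → luwluob) add -ob.
So tibu → tibuob.

tibuob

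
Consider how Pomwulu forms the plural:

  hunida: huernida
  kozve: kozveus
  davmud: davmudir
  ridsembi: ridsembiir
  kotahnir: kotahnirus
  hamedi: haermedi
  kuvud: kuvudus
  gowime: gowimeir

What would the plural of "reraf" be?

kozve and gowime both end in -e yet inflect differently (kozveus, gowimeir), so the final letter is not what conditions the rule; the first letter is.
"reraf" begins with r-. The one such stem in the data (ridsembi → ridsembiir) adds -ir, so the same rule applies.
So reraf → rerafir.

rerafir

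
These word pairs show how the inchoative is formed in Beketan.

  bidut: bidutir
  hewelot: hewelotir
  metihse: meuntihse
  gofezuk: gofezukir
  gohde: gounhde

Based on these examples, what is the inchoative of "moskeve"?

mounskeve

gohde and gofezuk both begin with g- yet inflect differently (gounhde, gofezukir), so the first letter is not what conditions the rule; the final letter is.
"moskeve" ends in -e. The stems ending in -e (metihse → meuntihse, gohde → gounhde) insert -un- after the first vowel.
So moskeve → mounskeve.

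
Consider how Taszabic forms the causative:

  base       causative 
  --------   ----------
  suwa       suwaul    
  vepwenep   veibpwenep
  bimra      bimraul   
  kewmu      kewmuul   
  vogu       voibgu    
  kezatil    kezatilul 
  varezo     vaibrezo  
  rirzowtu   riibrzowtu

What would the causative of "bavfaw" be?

bavfawul

vogu and kewmu both end in -u yet inflect differently (voibgu, kewmuul), so the final letter is not what conditions the rule; the first letter is.
"bavfaw" begins with b-. The one such stem in the data (bimra → bimraul) adds -ul, so the same rule applies.
So bavfaw → bavfawul.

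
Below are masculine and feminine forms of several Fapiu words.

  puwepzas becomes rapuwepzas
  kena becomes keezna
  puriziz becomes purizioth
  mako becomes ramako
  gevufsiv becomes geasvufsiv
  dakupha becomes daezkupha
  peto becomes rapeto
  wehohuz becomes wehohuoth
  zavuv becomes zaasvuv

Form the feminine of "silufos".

rasilufos

gevufsiv and puriziz both have last vowel 'i' yet inflect differently (geasvufsiv, purizioth), so the last vowel is not what conditions the rule; the final letter is.
"silufos" ends in -s. The one such stem in the data (puwepzas → rapuwepzas) adds the prefix ra-, so the same rule applies.
So silufos → rasilufos.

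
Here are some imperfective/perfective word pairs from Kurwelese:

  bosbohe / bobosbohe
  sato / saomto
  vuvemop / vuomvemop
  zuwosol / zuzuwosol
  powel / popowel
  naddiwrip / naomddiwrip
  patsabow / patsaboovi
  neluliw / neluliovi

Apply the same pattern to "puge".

patsabow and zuwosol both have last vowel 'o' yet inflect differently (patsaboovi, zuzuwosol), so the last vowel is not what conditions the rule; the final letter is.
"puge" ends in -e. The one such stem in the data (bosbohe → bobosbohe) repeats the first consonant+vowel as a prefix (as do zuwosol, powel), so the same rule applies.
The other patterns: stems ending in -w drop the final letter and add -ovi; stems ending in -o or -p insert -om- after the first vowel.
So puge → pupuge.

pupuge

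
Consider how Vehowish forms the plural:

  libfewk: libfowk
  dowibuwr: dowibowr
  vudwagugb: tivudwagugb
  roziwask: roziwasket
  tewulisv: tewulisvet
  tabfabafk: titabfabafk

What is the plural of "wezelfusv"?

"wezelfusv" has second-to-last letter 's'. The stems whose second-to-last letter is 's' (tewulisv → tewulisvet, roziwask → roziwasket) add -et.
The other patterns: stems whose second-to-last letter is 'w' change the last vowel to 'o'; stems whose second-to-last letter is 'f' or 'g' add the prefix ti-.
So wezelfusv → wezelfusvet.

wezelfusvet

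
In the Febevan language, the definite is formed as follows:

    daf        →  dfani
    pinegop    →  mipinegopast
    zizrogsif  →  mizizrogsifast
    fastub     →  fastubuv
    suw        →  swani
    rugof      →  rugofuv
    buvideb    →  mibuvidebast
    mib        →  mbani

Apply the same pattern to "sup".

mib and fastub both end in -b yet inflect differently (mbani, fastubuv), so the final letter is not what conditions the rule; the number of vowels is.
"sup" has 1 vowel. The stems with 1 vowel (daf → dfani, mib → mbani, suw → swani) delete the last vowel and add -ani.
The other patterns: stems with 2 vowels add -uv; stems with 3 vowels add mi- … -ast around the stem.
So sup → spani.

spani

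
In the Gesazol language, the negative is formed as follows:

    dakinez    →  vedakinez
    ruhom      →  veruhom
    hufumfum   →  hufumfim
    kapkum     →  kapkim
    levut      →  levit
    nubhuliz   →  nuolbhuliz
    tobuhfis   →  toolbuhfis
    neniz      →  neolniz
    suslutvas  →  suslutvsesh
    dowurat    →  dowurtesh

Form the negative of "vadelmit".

"vadelmit" has last vowel 'i'. The stems whose last vowel is 'i' (nubhuliz → nuolbhuliz, tobuhfis → toolbuhfis, neniz → neolniz) insert -ol- after the first vowel.
The other patterns: stems whose last vowel is 'e' or 'o' add the prefix ve-; stems whose last vowel is 'u' change the last vowel to 'i'; stems whose last vowel is 'a' delete the last vowel and add -esh.
So vadelmit → vaoldelmit.

vaoldelmit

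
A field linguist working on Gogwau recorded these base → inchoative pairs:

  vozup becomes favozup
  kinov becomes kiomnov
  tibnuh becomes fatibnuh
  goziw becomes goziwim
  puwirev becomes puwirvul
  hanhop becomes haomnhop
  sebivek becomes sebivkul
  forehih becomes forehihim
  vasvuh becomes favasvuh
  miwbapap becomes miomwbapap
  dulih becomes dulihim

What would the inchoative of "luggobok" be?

luomggobok

"luggobok" has last vowel 'o'. The stems whose last vowel is 'o' (kinov → kiomnov, hanhop → haomnhop) insert -om- after the first vowel.
So luggobok → luomggobok.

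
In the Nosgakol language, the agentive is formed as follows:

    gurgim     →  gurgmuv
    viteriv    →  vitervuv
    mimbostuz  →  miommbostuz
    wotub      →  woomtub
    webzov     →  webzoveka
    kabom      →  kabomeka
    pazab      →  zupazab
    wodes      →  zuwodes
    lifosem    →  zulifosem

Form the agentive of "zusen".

viteriv and webzov both end in -v yet inflect differently (vitervuv, webzoveka), so the final letter is not what conditions the rule; the last vowel is.
"zusen" has last vowel 'e'. The stems whose last vowel is 'e' (wodes → zuwodes, lifosem → zulifosem) add the prefix zu-.
So zusen → zuzusen.

zuzusen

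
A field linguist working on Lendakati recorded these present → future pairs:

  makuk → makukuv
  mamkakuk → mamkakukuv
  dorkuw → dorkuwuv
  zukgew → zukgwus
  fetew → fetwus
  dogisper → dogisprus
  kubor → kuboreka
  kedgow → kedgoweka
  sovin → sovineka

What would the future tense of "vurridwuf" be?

dorkuw and zukgew both end in -w yet inflect differently (dorkuwuv, zukgwus), so the final letter is not what conditions the rule; the last vowel is.
"vurridwuf" has last vowel 'u'. The stems whose last vowel is 'u' (makuk → makukuv, mamkakuk → mamkakukuv, dorkuw → dorkuwuv) add -uv.
So vurridwuf → vurridwufuv.

vurridwufuv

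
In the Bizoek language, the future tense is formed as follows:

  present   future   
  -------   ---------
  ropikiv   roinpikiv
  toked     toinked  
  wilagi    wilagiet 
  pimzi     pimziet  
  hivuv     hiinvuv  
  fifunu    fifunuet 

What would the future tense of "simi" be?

fifunu and hivuv both have last vowel 'u' yet inflect differently (fifunuet, hiinvuv), so the last vowel is not what conditions the rule; whether the stem ends in a vowel or a consonant is.
"simi" ends in a vowel. The stems ending in a vowel (fifunu → fifunuet, wilagi → wilagiet, pimzi → pimziet) add -et.
So simi → simiet.

simiet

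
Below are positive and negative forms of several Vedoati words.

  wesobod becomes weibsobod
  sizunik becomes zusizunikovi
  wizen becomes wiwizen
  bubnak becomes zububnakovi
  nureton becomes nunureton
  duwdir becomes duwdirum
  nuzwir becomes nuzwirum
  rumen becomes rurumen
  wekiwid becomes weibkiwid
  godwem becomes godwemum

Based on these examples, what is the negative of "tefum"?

tefumum

sizunik and wekiwid both have last vowel 'i' yet inflect differently (zusizunikovi, weibkiwid), so the last vowel is not what conditions the rule; the final letter is.
"tefum" ends in -m. The one such stem in the data (godwem → godwemum) adds -um, so the same rule applies.
The other patterns: stems ending in -n repeat the first consonant+vowel as a prefix; stems ending in -k add zu- … -ovi around the stem; stems ending in -d insert -ib- after the first vowel.
So tefum → tefumum.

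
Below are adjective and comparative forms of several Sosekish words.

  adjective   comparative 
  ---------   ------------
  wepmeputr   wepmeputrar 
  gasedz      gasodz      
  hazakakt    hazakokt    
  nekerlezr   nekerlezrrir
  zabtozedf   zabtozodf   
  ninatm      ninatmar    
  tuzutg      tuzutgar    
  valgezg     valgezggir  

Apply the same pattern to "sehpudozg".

sehpudozggir

wepmeputr and nekerlezr both end in -r yet inflect differently (wepmeputrar, nekerlezrrir), so the final letter is not what conditions the rule; the second-to-last letter is.
"sehpudozg" has second-to-last letter 'z'. The stems whose second-to-last letter is 'z' (nekerlezr → nekerlezrrir, valgezg → valgezggir) double the final consonant and add -ir.
The other patterns: stems whose second-to-last letter is 't' add -ar; stems whose second-to-last letter is 'd' or 'k' change the last vowel to 'o'.
So sehpudozg → sehpudozggir.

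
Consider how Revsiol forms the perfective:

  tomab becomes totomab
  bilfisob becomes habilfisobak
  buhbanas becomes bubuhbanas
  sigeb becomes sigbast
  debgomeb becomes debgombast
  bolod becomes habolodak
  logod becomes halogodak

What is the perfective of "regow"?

sigeb and tomab both end in -b yet inflect differently (sigbast, totomab), so the final letter is not what conditions the rule; the last vowel is.
"regow" has last vowel 'o'. The stems whose last vowel is 'o' (logod → halogodak, bilfisob → habilfisobak, bolod → habolodak) add ha- … -ak around the stem.
So regow → haregowak.

haregowak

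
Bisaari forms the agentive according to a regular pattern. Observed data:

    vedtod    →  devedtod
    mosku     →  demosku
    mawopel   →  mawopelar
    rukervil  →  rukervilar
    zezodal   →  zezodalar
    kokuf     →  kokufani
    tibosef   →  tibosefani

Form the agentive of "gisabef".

mosku and kokuf both have last vowel 'u' yet inflect differently (demosku, kokufani), so the last vowel is not what conditions the rule; the final letter is.
"gisabef" ends in -f. The stems ending in -f (kokuf → kokufani, tibosef → tibosefani) add -ani.
The other patterns: stems ending in -d or -u add the prefix de-; stems ending in -l add -ar.
So gisabef → gisabefani.

gisabefani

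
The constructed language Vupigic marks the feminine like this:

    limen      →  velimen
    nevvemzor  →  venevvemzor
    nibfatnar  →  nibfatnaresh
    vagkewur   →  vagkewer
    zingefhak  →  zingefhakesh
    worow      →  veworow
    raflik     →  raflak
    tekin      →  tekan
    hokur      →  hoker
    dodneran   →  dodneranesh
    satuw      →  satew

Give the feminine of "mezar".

mezaresh

raflik and zingefhak both end in -k yet inflect differently (raflak, zingefhakesh), so the final letter is not what conditions the rule; the last vowel is.
"mezar" has last vowel 'a'. The stems whose last vowel is 'a' (zingefhak → zingefhakesh, dodneran → dodneranesh, nibfatnar → nibfatnaresh) add -esh.
The other patterns: stems whose last vowel is 'i' change the last vowel to 'a'; stems whose last vowel is 'u' change the last vowel to 'e'; stems whose last vowel is 'e' or 'o' add the prefix ve-.
So mezar → mezaresh.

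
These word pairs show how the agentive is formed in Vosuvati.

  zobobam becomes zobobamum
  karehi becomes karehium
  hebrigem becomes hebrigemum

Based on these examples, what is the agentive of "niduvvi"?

Every pair shown (zobobam → zobobamum, karehi → karehium, hebrigem → hebrigemum) follows the same rule: add -um.
So niduvvi → niduvvium.

niduvvium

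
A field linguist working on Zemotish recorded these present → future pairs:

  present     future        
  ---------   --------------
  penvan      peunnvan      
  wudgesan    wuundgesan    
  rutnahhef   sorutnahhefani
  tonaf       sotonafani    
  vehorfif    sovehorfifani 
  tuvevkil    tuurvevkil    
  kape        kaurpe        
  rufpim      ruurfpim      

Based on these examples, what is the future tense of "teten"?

teunten

"teten" ends in -n. The stems ending in -n (penvan → peunnvan, wudgesan → wuundgesan) insert -un- after the first vowel.
So teten → teunten.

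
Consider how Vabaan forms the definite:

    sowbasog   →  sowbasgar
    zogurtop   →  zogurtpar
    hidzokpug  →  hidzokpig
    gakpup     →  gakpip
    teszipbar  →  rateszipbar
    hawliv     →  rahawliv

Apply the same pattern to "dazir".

sowbasog and hidzokpug both end in -g yet inflect differently (sowbasgar, hidzokpig), so the final letter is not what conditions the rule; the last vowel is.
"dazir" has last vowel 'i'. The one such stem in the data (hawliv → rahawliv) adds the prefix ra-, so the same rule applies.
So dazir → radazir.

radazir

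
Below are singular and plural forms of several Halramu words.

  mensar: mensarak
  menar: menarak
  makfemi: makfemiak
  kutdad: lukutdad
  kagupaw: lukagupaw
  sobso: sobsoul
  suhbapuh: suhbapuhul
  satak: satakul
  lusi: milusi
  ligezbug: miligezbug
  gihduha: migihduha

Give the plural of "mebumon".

mebumonak

makfemi and lusi both end in -i yet inflect differently (makfemiak, milusi), so the final letter is not what conditions the rule; the first letter is.
"mebumon" begins with m-. The stems beginning with m- (mensar → mensarak, menar → menarak, makfemi → makfemiak) add -ak.
The other patterns: stems beginning with k- add the prefix lu-; stems beginning with s- add -ul; stems beginning with g- or l- add the prefix mi-.
So mebumon → mebumonak.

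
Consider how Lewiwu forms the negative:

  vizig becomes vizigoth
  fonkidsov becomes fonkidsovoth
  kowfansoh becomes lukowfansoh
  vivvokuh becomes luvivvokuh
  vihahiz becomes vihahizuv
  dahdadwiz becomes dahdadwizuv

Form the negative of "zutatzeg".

"zutatzeg" ends in -g. The one such stem in the data (vizig → vizigoth) adds -oth, so the same rule applies.
The other patterns: stems ending in -h add the prefix lu-; stems ending in -z add -uv.
So zutatzeg → zutatzegoth.

zutatzegoth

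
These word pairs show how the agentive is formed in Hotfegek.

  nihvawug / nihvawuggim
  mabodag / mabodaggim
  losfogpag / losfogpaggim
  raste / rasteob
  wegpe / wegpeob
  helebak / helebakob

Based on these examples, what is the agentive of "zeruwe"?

zeruweob

mabodag and helebak both have last vowel 'a' yet inflect differently (mabodaggim, helebakob), so the last vowel is not what conditions the rule; the final letter is.
"zeruwe" ends in -e. The stems ending in -e (raste → rasteob, wegpe → wegpeob) add -ob.
The other pattern: stems ending in -g double the final consonant and add -im.
So zeruwe → zeruweob.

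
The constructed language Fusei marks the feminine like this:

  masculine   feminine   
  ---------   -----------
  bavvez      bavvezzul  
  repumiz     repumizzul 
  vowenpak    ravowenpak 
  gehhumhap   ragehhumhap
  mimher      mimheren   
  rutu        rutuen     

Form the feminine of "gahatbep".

bavvez and mimher both have last vowel 'e' yet inflect differently (bavvezzul, mimheren), so the last vowel is not what conditions the rule; the final letter is.
"gahatbep" ends in -p. The one such stem in the data (gehhumhap → ragehhumhap) adds the prefix ra-, so the same rule applies.
The other patterns: stems ending in -z double the final consonant and add -ul; stems ending in -r or -u add -en.
So gahatbep → ragahatbep.

ragahatbep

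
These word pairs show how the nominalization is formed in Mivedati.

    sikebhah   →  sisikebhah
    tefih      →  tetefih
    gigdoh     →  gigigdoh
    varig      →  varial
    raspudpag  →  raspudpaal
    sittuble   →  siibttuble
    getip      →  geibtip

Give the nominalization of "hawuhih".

tefih and varig both have last vowel 'i' yet inflect differently (tetefih, varial), so the last vowel is not what conditions the rule; the final letter is.
"hawuhih" ends in -h. The stems ending in -h (sikebhah → sisikebhah, tefih → tetefih, gigdoh → gigigdoh) repeat the first consonant+vowel as a prefix.
The other patterns: stems ending in -g drop the final letter and add -al; stems ending in -e or -p insert -ib- after the first vowel.
So hawuhih → hahawuhih.

hahawuhih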